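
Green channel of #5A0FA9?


Color: #5A0FA9
R = 5A = 90
G = 0F = 15
B = A9 = 169
Green = 15


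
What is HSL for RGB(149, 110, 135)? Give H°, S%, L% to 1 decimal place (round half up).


Normalize: R'=149/255≈0.5843, G'=110/255≈0.4314, B'=135/255≈0.5294
Max=149/255, Min=110/255, Δ=Max-Min=39/255
L = (Max+Min)/2 = (149+110)/510 = 259/510 = 0.50784… → L = 50.8%
L > 0.5 → S = Δ/(2-Max-Min) = 39/(510-149-110) = 39/251 = 0.15537… → S = 15.5%
(the 1/255 factors cancel in S and H, so raw channel differences can be used)
Max is R' → H = 60 × (((G-B)/Δ) mod 6) = 60 × (((110-135)/39) mod 6)
  (-25)/39 = -0.6410…; negative, so add 6 → 5.3589…
  H = 60 × 5.3589… = 321.538…° → H = 321.5°
= HSL(321.5°, 15.5%, 50.8%)


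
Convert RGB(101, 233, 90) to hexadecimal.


R = 101 → 65 (hex)
G = 233 → E9 (hex)
B = 90 → 5A (hex)
Hex = #65E95A


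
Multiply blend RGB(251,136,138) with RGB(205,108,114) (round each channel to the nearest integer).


Multiply: C = A×B/255, rounded to nearest integer
R: 251×205/255 = 51455/255 ≈ 201.784 → 202
G: 136×108/255 = 14688/255 ≈ 57.600 → 58
B: 138×114/255 = 15732/255 ≈ 61.694 → 62
= RGB(202, 58, 62)


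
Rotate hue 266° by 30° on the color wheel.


New hue = (H + rotation) mod 360
New hue = (266 + 30) mod 360
= 296 mod 360
= 296°


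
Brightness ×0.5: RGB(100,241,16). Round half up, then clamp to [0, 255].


Multiply each channel by 0.5, round half up, clamp to [0, 255]
R: 100×0.5 = 50
G: 241×0.5 = 120.5 → round → 121
B: 16×0.5 = 8
= RGB(50, 121, 8)


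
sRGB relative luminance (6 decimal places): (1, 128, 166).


Linearize each channel (sRGB transfer function): c = v/255; c_lin = c/12.92 if c ≤ 0.04045, else ((c+0.055)/1.055)^2.4
  R: 1/255 ≈ 0.003922 ≤ 0.04045 → 0.003922/12.92 ≈ 0.000304
  G: 128/255 ≈ 0.501961 > 0.04045 → ((0.501961+0.055)/1.055)^2.4 ≈ 0.215861
  B: 166/255 ≈ 0.650980 > 0.04045 → ((0.650980+0.055)/1.055)^2.4 ≈ 0.381326
R_lin = 0.000304, G_lin = 0.215861, B_lin = 0.381326
L = 0.2126×R + 0.7152×G + 0.0722×B
L = 0.2126×0.000304 + 0.7152×0.215861 + 0.0722×0.381326
L ≈ 0.181980


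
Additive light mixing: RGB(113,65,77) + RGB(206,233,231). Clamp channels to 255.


Additive: each channel = min(255, C₁+C₂)
R: 113+206 = 319 → 255
G: 65+233 = 298 → 255
B: 77+231 = 308 → 255
= RGB(255, 255, 255)


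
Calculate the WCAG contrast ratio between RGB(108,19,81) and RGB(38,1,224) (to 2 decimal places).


Linearize each sRGB channel c=v/255: c/12.92 if c ≤ 0.04045 else ((c+0.055)/1.055)^2.4
L = 0.2126×R_lin + 0.7152×G_lin + 0.0722×B_lin
Color 1 (108,19,81):
  R=108: 108/255≈0.4235 > 0.04045 → ((0.4235+0.055)/1.055)^2.4 ≈ 0.14996
  G=19: 19/255≈0.0745 > 0.04045 → ((0.0745+0.055)/1.055)^2.4 ≈ 0.00651
  B=81: 81/255≈0.3176 > 0.04045 → ((0.3176+0.055)/1.055)^2.4 ≈ 0.08228
  L1 = 0.2126×0.14996 + 0.7152×0.00651 + 0.0722×0.08228 ≈ 0.04248
Color 2 (38,1,224):
  R=38: 38/255≈0.1490 > 0.04045 → ((0.1490+0.055)/1.055)^2.4 ≈ 0.01938
  G=1: 1/255≈0.0039 ≤ 0.04045 → 0.0039/12.92 ≈ 0.00030
  B=224: 224/255≈0.8784 > 0.04045 → ((0.8784+0.055)/1.055)^2.4 ≈ 0.74540
  L2 = 0.2126×0.01938 + 0.7152×0.00030 + 0.0722×0.74540 ≈ 0.05816
Lighter = 0.05816, Darker = 0.04248
Ratio = (L_lighter + 0.05) / (L_darker + 0.05)
Ratio = (0.05816 + 0.05) / (0.04248 + 0.05) = 0.10816 / 0.09248 ≈ 1.1695
Ratio ≈ 1.17:1


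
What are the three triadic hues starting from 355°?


Triadic: equally spaced at 120° intervals
H1 = 355°
H2 = (355 + 120) mod 360 = 115°
H3 = (355 + 240) mod 360 = 235°
Triadic = 355°, 115°, 235°


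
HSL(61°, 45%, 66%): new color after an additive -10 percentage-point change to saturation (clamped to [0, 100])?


Original S = 45%
Adjustment = -10 percentage points
New S = 45 + (-10) = 35
Clamp to [0, 100] → 35
= HSL(61°, 35%, 66%)


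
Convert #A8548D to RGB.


A8 → 168 (R)
54 → 84 (G)
8D → 141 (B)
= RGB(168, 84, 141)


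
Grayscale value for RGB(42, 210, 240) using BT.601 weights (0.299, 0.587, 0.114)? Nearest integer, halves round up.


Gray = 0.299×R + 0.587×G + 0.114×B
Gray = 0.299×42 + 0.587×210 + 0.114×240
Gray = 12.558 + 123.270 + 27.360
Gray = 163.188 → round half up → 163
Gray = 163


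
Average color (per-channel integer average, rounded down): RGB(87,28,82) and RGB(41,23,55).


Midpoint: each channel = ⌊(C₁+C₂)/2⌋
R: ⌊(87+41)/2⌋ = 64
G: ⌊(28+23)/2⌋ = 25
B: ⌊(82+55)/2⌋ = 68
= RGB(64, 25, 68)


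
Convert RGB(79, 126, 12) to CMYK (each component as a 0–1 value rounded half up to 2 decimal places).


R'=79/255≈0.3098, G'=126/255≈0.4941, B'=12/255≈0.0471
K = 1 - max(R',G',B') = 1 - 126/255 = 129/255 = 0.50588… → 0.51
(1-R'-K)/(1-K) simplifies to (max-R)/max with max = 126:
C = (126-79)/126 = 47/126 = 0.37301… → 0.37
M = (126-126)/126 = 0/126 = 0 → 0.00
Y = (126-12)/126 = 114/126 = 0.90476… → 0.90
= CMYK(0.37, 0.00, 0.90, 0.51)


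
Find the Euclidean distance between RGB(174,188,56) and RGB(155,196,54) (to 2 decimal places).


d = √[(R₁-R₂)² + (G₁-G₂)² + (B₁-B₂)²]
d = √[(174-155)² + (188-196)² + (56-54)²]
d = √[361 + 64 + 4]
d = √429
d ≈ 20.71


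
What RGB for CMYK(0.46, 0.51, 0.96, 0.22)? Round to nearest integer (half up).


R = 255 × (1-C) × (1-K) = 255 × 0.54 × 0.78 = 107.406 → 107
G = 255 × (1-M) × (1-K) = 255 × 0.49 × 0.78 = 97.461 → 97
B = 255 × (1-Y) × (1-K) = 255 × 0.04 × 0.78 = 7.956 → 8
= RGB(107, 97, 8)


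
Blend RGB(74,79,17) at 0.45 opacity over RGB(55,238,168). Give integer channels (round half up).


C = α×F + (1-α)×B, with 1-α = 0.55
R: 0.45×74 + 0.55×55 = 33.30 + 30.25 = 63.55 → 64
G: 0.45×79 + 0.55×238 = 35.55 + 130.90 = 166.45 → 166
B: 0.45×17 + 0.55×168 = 7.65 + 92.40 = 100.05 → 100
= RGB(64, 166, 100)


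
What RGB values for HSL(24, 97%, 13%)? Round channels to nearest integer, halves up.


H=24°, S=0.97, L=0.13
C = (1-|2L-1|)×S = (1-|-0.74|)×0.97 = 0.2522
H' = H/60 = 24/60 ≈ 0.4000; X = C×(1-|H' mod 2 - 1|) = 0.10088
m = L - C/2 = 0.13 - 0.1261 = 0.0039
Sector ⌊H'⌋ = 0 → (R',G',B') = (0.2522, 0.10088, 0.0)
RGB = ((R'+m)×255, (G'+m)×255, (B'+m)×255) = (65.3055, 26.7189, 0.9945)
Round half up → RGB(65, 27, 1)


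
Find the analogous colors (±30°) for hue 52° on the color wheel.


Base hue: 52°
Left analog: (52 - 30) mod 360 = 22°
Right analog: (52 + 30) mod 360 = 82°
Analogous hues = 22° and 82°


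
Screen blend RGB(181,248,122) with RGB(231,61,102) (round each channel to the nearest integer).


Screen: C = 255 - (255-A)×(255-B)/255, rounded to nearest integer
R: 255 - (255-181)×(255-231)/255 = 255 - 1776/255 ≈ 255 - 6.965 = 248.035 → 248
G: 255 - (255-248)×(255-61)/255 = 255 - 1358/255 ≈ 255 - 5.325 = 249.675 → 250
B: 255 - (255-122)×(255-102)/255 = 255 - 20349/255 ≈ 255 - 79.800 = 175.200 → 175
= RGB(248, 250, 175)


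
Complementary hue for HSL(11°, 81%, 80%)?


Complement = opposite side of color wheel = hue + 180°
H' = (11 + 180) mod 360 = 191°
S and L unchanged.
= HSL(191°, 81%, 80%)


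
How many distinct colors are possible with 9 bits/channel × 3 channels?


Total bits = 9 bits/channel × 3 channels = 27 bits
Distinct colors = 2^27
= 134,217,728 colors


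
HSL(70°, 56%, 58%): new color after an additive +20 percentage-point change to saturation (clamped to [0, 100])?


Original S = 56%
Adjustment = +20 percentage points
New S = 56 + (20) = 76
Clamp to [0, 100] → 76
= HSL(70°, 76%, 58%)


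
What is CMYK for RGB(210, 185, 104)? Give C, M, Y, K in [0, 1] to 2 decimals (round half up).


R'=210/255≈0.8235, G'=185/255≈0.7255, B'=104/255≈0.4078
K = 1 - max(R',G',B') = 1 - 210/255 = 45/255 = 0.17647… → 0.18
(1-R'-K)/(1-K) simplifies to (max-R)/max with max = 210:
C = (210-210)/210 = 0/210 = 0 → 0.00
M = (210-185)/210 = 25/210 = 0.11904… → 0.12
Y = (210-104)/210 = 106/210 = 0.50476… → 0.50
= CMYK(0.00, 0.12, 0.50, 0.18)


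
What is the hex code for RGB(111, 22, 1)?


R = 111 → 6F (hex)
G = 22 → 16 (hex)
B = 1 → 01 (hex)
Hex = #6F1601


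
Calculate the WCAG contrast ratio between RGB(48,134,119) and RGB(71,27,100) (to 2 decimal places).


Linearize each sRGB channel c=v/255: c/12.92 if c ≤ 0.04045 else ((c+0.055)/1.055)^2.4
L = 0.2126×R_lin + 0.7152×G_lin + 0.0722×B_lin
Color 1 (48,134,119):
  R=48: 48/255≈0.1882 > 0.04045 → ((0.1882+0.055)/1.055)^2.4 ≈ 0.02956
  G=134: 134/255≈0.5255 > 0.04045 → ((0.5255+0.055)/1.055)^2.4 ≈ 0.23840
  B=119: 119/255≈0.4667 > 0.04045 → ((0.4667+0.055)/1.055)^2.4 ≈ 0.18447
  L1 = 0.2126×0.02956 + 0.7152×0.23840 + 0.0722×0.18447 ≈ 0.19010
Color 2 (71,27,100):
  R=71: 71/255≈0.2784 > 0.04045 → ((0.2784+0.055)/1.055)^2.4 ≈ 0.06301
  G=27: 27/255≈0.1059 > 0.04045 → ((0.1059+0.055)/1.055)^2.4 ≈ 0.01096
  B=100: 100/255≈0.3922 > 0.04045 → ((0.3922+0.055)/1.055)^2.4 ≈ 0.12744
  L2 = 0.2126×0.06301 + 0.7152×0.01096 + 0.0722×0.12744 ≈ 0.03044
Lighter = 0.19010, Darker = 0.03044
Ratio = (L_lighter + 0.05) / (L_darker + 0.05)
Ratio = (0.19010 + 0.05) / (0.03044 + 0.05) = 0.24010 / 0.08044 ≈ 2.9851
Ratio ≈ 2.99:1


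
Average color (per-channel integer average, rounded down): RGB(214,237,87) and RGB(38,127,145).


Midpoint: each channel = ⌊(C₁+C₂)/2⌋
R: ⌊(214+38)/2⌋ = 126
G: ⌊(237+127)/2⌋ = 182
B: ⌊(87+145)/2⌋ = 116
= RGB(126, 182, 116)


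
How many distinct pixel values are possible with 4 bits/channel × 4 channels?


Total bits = 4 bits/channel × 4 channels = 16 bits
Distinct pixel values = 2^16
= 65,536 pixel values


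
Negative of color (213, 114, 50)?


Invert: (255-R, 255-G, 255-B)
R: 255-213 = 42
G: 255-114 = 141
B: 255-50 = 205
= RGB(42, 141, 205)


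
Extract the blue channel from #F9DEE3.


Color: #F9DEE3
R = F9 = 249
G = DE = 222
B = E3 = 227
Blue = 227


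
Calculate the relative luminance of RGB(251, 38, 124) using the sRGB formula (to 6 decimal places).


Linearize each channel (sRGB transfer function): c = v/255; c_lin = c/12.92 if c ≤ 0.04045, else ((c+0.055)/1.055)^2.4
  R: 251/255 ≈ 0.984314 > 0.04045 → ((0.984314+0.055)/1.055)^2.4 ≈ 0.964686
  G: 38/255 ≈ 0.149020 > 0.04045 → ((0.149020+0.055)/1.055)^2.4 ≈ 0.019382
  B: 124/255 ≈ 0.486275 > 0.04045 → ((0.486275+0.055)/1.055)^2.4 ≈ 0.201556
R_lin = 0.964686, G_lin = 0.019382, B_lin = 0.201556
L = 0.2126×R + 0.7152×G + 0.0722×B
L = 0.2126×0.964686 + 0.7152×0.019382 + 0.0722×0.201556
L ≈ 0.233507


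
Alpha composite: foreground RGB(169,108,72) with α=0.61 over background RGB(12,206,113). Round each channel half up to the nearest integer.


C = α×F + (1-α)×B, with 1-α = 0.39
R: 0.61×169 + 0.39×12 = 103.09 + 4.68 = 107.77 → 108
G: 0.61×108 + 0.39×206 = 65.88 + 80.34 = 146.22 → 146
B: 0.61×72 + 0.39×113 = 43.92 + 44.07 = 87.99 → 88
= RGB(108, 146, 88)


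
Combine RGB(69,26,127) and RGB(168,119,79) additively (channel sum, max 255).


Additive: each channel = min(255, C₁+C₂)
R: 69+168 = 237 → 237
G: 26+119 = 145 → 145
B: 127+79 = 206 → 206
= RGB(237, 145, 206)


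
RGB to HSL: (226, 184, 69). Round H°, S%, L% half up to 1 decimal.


Normalize: R'=226/255≈0.8863, G'=184/255≈0.7216, B'=69/255≈0.2706
Max=226/255, Min=69/255, Δ=Max-Min=157/255
L = (Max+Min)/2 = (226+69)/510 = 295/510 = 0.57843… → L = 57.8%
L > 0.5 → S = Δ/(2-Max-Min) = 157/(510-226-69) = 157/215 = 0.73023… → S = 73.0%
(the 1/255 factors cancel in S and H, so raw channel differences can be used)
Max is R' → H = 60 × (((G-B)/Δ) mod 6) = 60 × (((184-69)/157) mod 6)
  115/157 = 0.7324…
  H = 60 × 0.7324… = 43.949…° → H = 43.9°
= HSL(43.9°, 73.0%, 57.8%)


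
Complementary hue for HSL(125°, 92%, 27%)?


Complement = opposite side of color wheel = hue + 180°
H' = (125 + 180) mod 360 = 305°
S and L unchanged.
= HSL(305°, 92%, 27%)


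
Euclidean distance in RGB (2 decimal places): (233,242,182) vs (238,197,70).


d = √[(R₁-R₂)² + (G₁-G₂)² + (B₁-B₂)²]
d = √[(233-238)² + (242-197)² + (182-70)²]
d = √[25 + 2025 + 12544]
d = √14594
d ≈ 120.81


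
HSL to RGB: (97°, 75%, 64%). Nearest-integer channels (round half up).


H=97°, S=0.75, L=0.64
C = (1-|2L-1|)×S = (1-|0.28|)×0.75 = 0.54
H' = H/60 = 97/60 ≈ 1.6167; X = C×(1-|H' mod 2 - 1|) = 0.207
m = L - C/2 = 0.64 - 0.27 = 0.37
Sector ⌊H'⌋ = 1 → (R',G',B') = (0.207, 0.54, 0.0)
RGB = ((R'+m)×255, (G'+m)×255, (B'+m)×255) = (147.135, 232.05, 94.35)
Round half up → RGB(147, 232, 94)


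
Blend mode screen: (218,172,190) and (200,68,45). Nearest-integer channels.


Screen: C = 255 - (255-A)×(255-B)/255, rounded to nearest integer
R: 255 - (255-218)×(255-200)/255 = 255 - 2035/255 ≈ 255 - 7.980 = 247.020 → 247
G: 255 - (255-172)×(255-68)/255 = 255 - 15521/255 ≈ 255 - 60.867 = 194.133 → 194
B: 255 - (255-190)×(255-45)/255 = 255 - 13650/255 ≈ 255 - 53.529 = 201.471 → 201
= RGB(247, 194, 201)


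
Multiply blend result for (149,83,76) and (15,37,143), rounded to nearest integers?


Multiply: C = A×B/255, rounded to nearest integer
R: 149×15/255 = 2235/255 ≈ 8.765 → 9
G: 83×37/255 = 3071/255 ≈ 12.043 → 12
B: 76×143/255 = 10868/255 ≈ 42.620 → 43
= RGB(9, 12, 43)


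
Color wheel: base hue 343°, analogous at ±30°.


Base hue: 343°
Left analog: (343 - 30) mod 360 = 313°
Right analog: (343 + 30) mod 360 = 13°
Analogous hues = 313° and 13°


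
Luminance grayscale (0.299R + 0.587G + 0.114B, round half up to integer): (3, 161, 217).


Gray = 0.299×R + 0.587×G + 0.114×B
Gray = 0.299×3 + 0.587×161 + 0.114×217
Gray = 0.897 + 94.507 + 24.738
Gray = 120.142 → round half up → 120
Gray = 120


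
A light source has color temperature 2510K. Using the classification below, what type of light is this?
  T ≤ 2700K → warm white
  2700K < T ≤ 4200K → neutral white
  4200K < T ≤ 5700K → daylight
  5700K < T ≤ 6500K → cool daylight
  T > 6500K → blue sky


Temperature: 2510K
2510K ≤ 2700K → warm white
Classification: warm white


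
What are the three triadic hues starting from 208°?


Triadic: equally spaced at 120° intervals
H1 = 208°
H2 = (208 + 120) mod 360 = 328°
H3 = (208 + 240) mod 360 = 88°
Triadic = 208°, 328°, 88°


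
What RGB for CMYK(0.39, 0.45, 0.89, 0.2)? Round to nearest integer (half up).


R = 255 × (1-C) × (1-K) = 255 × 0.61 × 0.80 = 124.44 → 124
G = 255 × (1-M) × (1-K) = 255 × 0.55 × 0.80 = 112.2 → 112
B = 255 × (1-Y) × (1-K) = 255 × 0.11 × 0.80 = 22.44 → 22
= RGB(124, 112, 22)


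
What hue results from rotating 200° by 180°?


New hue = (H + rotation) mod 360
New hue = (200 + 180) mod 360
= 380 mod 360
= 20°


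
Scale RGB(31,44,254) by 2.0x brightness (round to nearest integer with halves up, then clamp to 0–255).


Multiply each channel by 2.0, round half up, clamp to [0, 255]
R: 31×2.0 = 62
G: 44×2.0 = 88
B: 254×2.0 = 508 → clamp → 255
= RGB(62, 88, 255)


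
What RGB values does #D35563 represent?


D3 → 211 (R)
55 → 85 (G)
63 → 99 (B)
= RGB(211, 85, 99)


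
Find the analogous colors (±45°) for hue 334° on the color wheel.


Base hue: 334°
Left analog: (334 - 45) mod 360 = 289°
Right analog: (334 + 45) mod 360 = 19°
Analogous hues = 289° and 19°


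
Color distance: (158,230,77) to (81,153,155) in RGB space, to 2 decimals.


d = √[(R₁-R₂)² + (G₁-G₂)² + (B₁-B₂)²]
d = √[(158-81)² + (230-153)² + (77-155)²]
d = √[5929 + 5929 + 6084]
d = √17942
d ≈ 133.95


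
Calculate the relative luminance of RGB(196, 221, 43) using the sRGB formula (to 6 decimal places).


Linearize each channel (sRGB transfer function): c = v/255; c_lin = c/12.92 if c ≤ 0.04045, else ((c+0.055)/1.055)^2.4
  R: 196/255 ≈ 0.768627 > 0.04045 → ((0.768627+0.055)/1.055)^2.4 ≈ 0.552011
  G: 221/255 ≈ 0.866667 > 0.04045 → ((0.866667+0.055)/1.055)^2.4 ≈ 0.723055
  B: 43/255 ≈ 0.168627 > 0.04045 → ((0.168627+0.055)/1.055)^2.4 ≈ 0.024158
R_lin = 0.552011, G_lin = 0.723055, B_lin = 0.024158
L = 0.2126×R + 0.7152×G + 0.0722×B
L = 0.2126×0.552011 + 0.7152×0.723055 + 0.0722×0.024158
L ≈ 0.636231


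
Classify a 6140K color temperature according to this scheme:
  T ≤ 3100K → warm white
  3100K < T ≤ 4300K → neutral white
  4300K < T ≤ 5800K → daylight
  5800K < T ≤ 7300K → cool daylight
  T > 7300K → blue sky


Temperature: 6140K
5800K < 6140K ≤ 7300K → cool daylight
Classification: cool daylight


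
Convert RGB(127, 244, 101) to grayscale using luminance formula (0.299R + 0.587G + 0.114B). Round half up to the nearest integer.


Gray = 0.299×R + 0.587×G + 0.114×B
Gray = 0.299×127 + 0.587×244 + 0.114×101
Gray = 37.973 + 143.228 + 11.514
Gray = 192.715 → round half up → 193
Gray = 193


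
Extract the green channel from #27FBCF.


Color: #27FBCF
R = 27 = 39
G = FB = 251
B = CF = 207
Green = 251


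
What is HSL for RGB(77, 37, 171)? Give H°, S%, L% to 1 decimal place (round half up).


Normalize: R'=77/255≈0.3020, G'=37/255≈0.1451, B'=171/255≈0.6706
Max=171/255, Min=37/255, Δ=Max-Min=134/255
L = (Max+Min)/2 = (171+37)/510 = 208/510 = 0.40784… → L = 40.8%
L ≤ 0.5 → S = Δ/(Max+Min) = 134/(171+37) = 134/208 = 0.64423… → S = 64.4%
(the 1/255 factors cancel in S and H, so raw channel differences can be used)
Max is B' → H = 60 × ((R-G)/Δ + 4) = 60 × ((77-37)/134 + 4)
  40/134 + 4 = 0.2985… + 4 = 4.2985…
  H = 60 × 4.2985… = 257.910…° → H = 257.9°
= HSL(257.9°, 64.4%, 40.8%)


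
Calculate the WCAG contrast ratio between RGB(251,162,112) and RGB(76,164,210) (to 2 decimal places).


Linearize each sRGB channel c=v/255: c/12.92 if c ≤ 0.04045 else ((c+0.055)/1.055)^2.4
L = 0.2126×R_lin + 0.7152×G_lin + 0.0722×B_lin
Color 1 (251,162,112):
  R=251: 251/255≈0.9843 > 0.04045 → ((0.9843+0.055)/1.055)^2.4 ≈ 0.96469
  G=162: 162/255≈0.6353 > 0.04045 → ((0.6353+0.055)/1.055)^2.4 ≈ 0.36131
  B=112: 112/255≈0.4392 > 0.04045 → ((0.4392+0.055)/1.055)^2.4 ≈ 0.16203
  L1 = 0.2126×0.96469 + 0.7152×0.36131 + 0.0722×0.16203 ≈ 0.47520
Color 2 (76,164,210):
  R=76: 76/255≈0.2980 > 0.04045 → ((0.2980+0.055)/1.055)^2.4 ≈ 0.07227
  G=164: 164/255≈0.6431 > 0.04045 → ((0.6431+0.055)/1.055)^2.4 ≈ 0.37124
  B=210: 210/255≈0.8235 > 0.04045 → ((0.8235+0.055)/1.055)^2.4 ≈ 0.64448
  L2 = 0.2126×0.07227 + 0.7152×0.37124 + 0.0722×0.64448 ≈ 0.32741
Lighter = 0.47520, Darker = 0.32741
Ratio = (L_lighter + 0.05) / (L_darker + 0.05)
Ratio = (0.47520 + 0.05) / (0.32741 + 0.05) = 0.52520 / 0.37741 ≈ 1.3916
Ratio ≈ 1.39:1


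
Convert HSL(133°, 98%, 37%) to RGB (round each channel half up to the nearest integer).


H=133°, S=0.98, L=0.37
C = (1-|2L-1|)×S = (1-|-0.26|)×0.98 = 0.7252
H' = H/60 = 133/60 ≈ 2.2167; X = C×(1-|H' mod 2 - 1|) ≈ 0.1571
m = L - C/2 = 0.37 - 0.3626 = 0.0074
Sector ⌊H'⌋ = 2 → (R',G',B') = (0.0, 0.7252, ≈0.1571)
RGB = ((R'+m)×255, (G'+m)×255, (B'+m)×255) = (1.887, 186.813, 41.9543)
Round half up → RGB(2, 187, 42)


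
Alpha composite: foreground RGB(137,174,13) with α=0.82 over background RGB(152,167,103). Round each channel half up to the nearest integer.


C = α×F + (1-α)×B, with 1-α = 0.18
R: 0.82×137 + 0.18×152 = 112.34 + 27.36 = 139.70 → 140
G: 0.82×174 + 0.18×167 = 142.68 + 30.06 = 172.74 → 173
B: 0.82×13 + 0.18×103 = 10.66 + 18.54 = 29.20 → 29
= RGB(140, 173, 29)


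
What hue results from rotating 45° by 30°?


New hue = (H + rotation) mod 360
New hue = (45 + 30) mod 360
= 75 mod 360
= 75°


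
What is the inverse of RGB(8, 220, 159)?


Invert: (255-R, 255-G, 255-B)
R: 255-8 = 247
G: 255-220 = 35
B: 255-159 = 96
= RGB(247, 35, 96)


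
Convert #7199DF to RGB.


71 → 113 (R)
99 → 153 (G)
DF → 223 (B)
= RGB(113, 153, 223)


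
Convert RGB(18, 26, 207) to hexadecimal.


R = 18 → 12 (hex)
G = 26 → 1A (hex)
B = 207 → CF (hex)
Hex = #121ACF


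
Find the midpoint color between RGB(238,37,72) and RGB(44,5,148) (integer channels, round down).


Midpoint: each channel = ⌊(C₁+C₂)/2⌋
R: ⌊(238+44)/2⌋ = 141
G: ⌊(37+5)/2⌋ = 21
B: ⌊(72+148)/2⌋ = 110
= RGB(141, 21, 110)


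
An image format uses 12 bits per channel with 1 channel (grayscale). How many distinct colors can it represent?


Total bits = 12 bits/channel × 1 channels = 12 bits
Distinct colors = 2^12
= 4,096 colors


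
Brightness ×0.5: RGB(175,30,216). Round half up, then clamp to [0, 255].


Multiply each channel by 0.5, round half up, clamp to [0, 255]
R: 175×0.5 = 87.5 → round → 88
G: 30×0.5 = 15
B: 216×0.5 = 108
= RGB(88, 15, 108)


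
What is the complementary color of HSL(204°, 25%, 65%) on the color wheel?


Complement = opposite side of color wheel = hue + 180°
H' = (204 + 180) mod 360 = 24°
S and L unchanged.
= HSL(24°, 25%, 65%)


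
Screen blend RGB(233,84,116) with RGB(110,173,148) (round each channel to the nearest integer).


Screen: C = 255 - (255-A)×(255-B)/255, rounded to nearest integer
R: 255 - (255-233)×(255-110)/255 = 255 - 3190/255 ≈ 255 - 12.510 = 242.490 → 242
G: 255 - (255-84)×(255-173)/255 = 255 - 14022/255 ≈ 255 - 54.988 = 200.012 → 200
B: 255 - (255-116)×(255-148)/255 = 255 - 14873/255 ≈ 255 - 58.325 = 196.675 → 197
= RGB(242, 200, 197)


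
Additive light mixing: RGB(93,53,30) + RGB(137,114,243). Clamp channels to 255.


Additive: each channel = min(255, C₁+C₂)
R: 93+137 = 230 → 230
G: 53+114 = 167 → 167
B: 30+243 = 273 → 255
= RGB(230, 167, 255)


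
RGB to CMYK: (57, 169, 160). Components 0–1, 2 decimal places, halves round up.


R'=57/255≈0.2235, G'=169/255≈0.6627, B'=160/255≈0.6275
K = 1 - max(R',G',B') = 1 - 169/255 = 86/255 = 0.33725… → 0.34
(1-R'-K)/(1-K) simplifies to (max-R)/max with max = 169:
C = (169-57)/169 = 112/169 = 0.66272… → 0.66
M = (169-169)/169 = 0/169 = 0 → 0.00
Y = (169-160)/169 = 9/169 = 0.05325… → 0.05
= CMYK(0.66, 0.00, 0.05, 0.34)


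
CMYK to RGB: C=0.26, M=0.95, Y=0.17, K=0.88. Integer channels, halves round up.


R = 255 × (1-C) × (1-K) = 255 × 0.74 × 0.12 = 22.644 → 23
G = 255 × (1-M) × (1-K) = 255 × 0.05 × 0.12 = 1.53 → 2
B = 255 × (1-Y) × (1-K) = 255 × 0.83 × 0.12 = 25.398 → 25
= RGB(23, 2, 25)


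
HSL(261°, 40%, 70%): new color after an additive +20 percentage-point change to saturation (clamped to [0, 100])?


Original S = 40%
Adjustment = +20 percentage points
New S = 40 + (20) = 60
Clamp to [0, 100] → 60
= HSL(261°, 60%, 70%)


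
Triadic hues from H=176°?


Triadic: equally spaced at 120° intervals
H1 = 176°
H2 = (176 + 120) mod 360 = 296°
H3 = (176 + 240) mod 360 = 56°
Triadic = 176°, 296°, 56°


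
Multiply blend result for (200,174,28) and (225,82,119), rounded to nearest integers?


Multiply: C = A×B/255, rounded to nearest integer
R: 200×225/255 = 45000/255 ≈ 176.471 → 176
G: 174×82/255 = 14268/255 ≈ 55.953 → 56
B: 28×119/255 = 3332/255 ≈ 13.067 → 13
= RGB(176, 56, 13)


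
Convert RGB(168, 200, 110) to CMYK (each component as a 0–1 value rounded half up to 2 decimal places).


R'=168/255≈0.6588, G'=200/255≈0.7843, B'=110/255≈0.4314
K = 1 - max(R',G',B') = 1 - 200/255 = 55/255 = 0.21568… → 0.22
(1-R'-K)/(1-K) simplifies to (max-R)/max with max = 200:
C = (200-168)/200 = 32/200 = 0.16 → 0.16
M = (200-200)/200 = 0/200 = 0 → 0.00
Y = (200-110)/200 = 90/200 = 0.45 → 0.45
= CMYK(0.16, 0.00, 0.45, 0.22)


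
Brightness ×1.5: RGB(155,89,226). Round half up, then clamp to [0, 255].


Multiply each channel by 1.5, round half up, clamp to [0, 255]
R: 155×1.5 = 232.5 → round → 233
G: 89×1.5 = 133.5 → round → 134
B: 226×1.5 = 339 → clamp → 255
= RGB(233, 134, 255)


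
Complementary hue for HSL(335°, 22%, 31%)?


Complement = opposite side of color wheel = hue + 180°
H' = (335 + 180) mod 360 = 155°
S and L unchanged.
= HSL(155°, 22%, 31%)


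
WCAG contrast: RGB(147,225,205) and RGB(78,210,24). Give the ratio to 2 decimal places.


Linearize each sRGB channel c=v/255: c/12.92 if c ≤ 0.04045 else ((c+0.055)/1.055)^2.4
L = 0.2126×R_lin + 0.7152×G_lin + 0.0722×B_lin
Color 1 (147,225,205):
  R=147: 147/255≈0.5765 > 0.04045 → ((0.5765+0.055)/1.055)^2.4 ≈ 0.29177
  G=225: 225/255≈0.8824 > 0.04045 → ((0.8824+0.055)/1.055)^2.4 ≈ 0.75294
  B=205: 205/255≈0.8039 > 0.04045 → ((0.8039+0.055)/1.055)^2.4 ≈ 0.61050
  L1 = 0.2126×0.29177 + 0.7152×0.75294 + 0.0722×0.61050 ≈ 0.64461
Color 2 (78,210,24):
  R=78: 78/255≈0.3059 > 0.04045 → ((0.3059+0.055)/1.055)^2.4 ≈ 0.07619
  G=210: 210/255≈0.8235 > 0.04045 → ((0.8235+0.055)/1.055)^2.4 ≈ 0.64448
  B=24: 24/255≈0.0941 > 0.04045 → ((0.0941+0.055)/1.055)^2.4 ≈ 0.00913
  L2 = 0.2126×0.07619 + 0.7152×0.64448 + 0.0722×0.00913 ≈ 0.47779
Lighter = 0.64461, Darker = 0.47779
Ratio = (L_lighter + 0.05) / (L_darker + 0.05)
Ratio = (0.64461 + 0.05) / (0.47779 + 0.05) = 0.69461 / 0.52779 ≈ 1.3161
Ratio ≈ 1.32:1


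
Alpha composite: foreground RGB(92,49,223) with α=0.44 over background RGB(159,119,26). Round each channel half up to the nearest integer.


C = α×F + (1-α)×B, with 1-α = 0.56
R: 0.44×92 + 0.56×159 = 40.48 + 89.04 = 129.52 → 130
G: 0.44×49 + 0.56×119 = 21.56 + 66.64 = 88.20 → 88
B: 0.44×223 + 0.56×26 = 98.12 + 14.56 = 112.68 → 113
= RGB(130, 88, 113)


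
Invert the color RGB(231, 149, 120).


Invert: (255-R, 255-G, 255-B)
R: 255-231 = 24
G: 255-149 = 106
B: 255-120 = 135
= RGB(24, 106, 135)


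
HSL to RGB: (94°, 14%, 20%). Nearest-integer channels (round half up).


H=94°, S=0.14, L=0.20
C = (1-|2L-1|)×S = (1-|-0.60|)×0.14 = 0.056
H' = H/60 = 94/60 ≈ 1.5667; X = C×(1-|H' mod 2 - 1|) ≈ 0.0243
m = L - C/2 = 0.20 - 0.028 = 0.172
Sector ⌊H'⌋ = 1 → (R',G',B') = (≈0.0243, 0.056, 0.0)
RGB = ((R'+m)×255, (G'+m)×255, (B'+m)×255) = (50.048, 58.14, 43.86)
Round half up → RGB(50, 58, 44)


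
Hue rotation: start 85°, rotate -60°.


New hue = (H + rotation) mod 360
New hue = (85 -60) mod 360
= 25 mod 360
= 25°


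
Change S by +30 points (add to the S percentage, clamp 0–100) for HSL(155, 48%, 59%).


Original S = 48%
Adjustment = +30 percentage points
New S = 48 + (30) = 78
Clamp to [0, 100] → 78
= HSL(155°, 78%, 59%)


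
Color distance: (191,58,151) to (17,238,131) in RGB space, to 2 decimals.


d = √[(R₁-R₂)² + (G₁-G₂)² + (B₁-B₂)²]
d = √[(191-17)² + (58-238)² + (151-131)²]
d = √[30276 + 32400 + 400]
d = √63076
d ≈ 251.15


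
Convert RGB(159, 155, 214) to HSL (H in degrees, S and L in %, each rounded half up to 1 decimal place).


Normalize: R'=159/255≈0.6235, G'=155/255≈0.6078, B'=214/255≈0.8392
Max=214/255, Min=155/255, Δ=Max-Min=59/255
L = (Max+Min)/2 = (214+155)/510 = 369/510 = 0.72352… → L = 72.4%
L > 0.5 → S = Δ/(2-Max-Min) = 59/(510-214-155) = 59/141 = 0.41843… → S = 41.8%
(the 1/255 factors cancel in S and H, so raw channel differences can be used)
Max is B' → H = 60 × ((R-G)/Δ + 4) = 60 × ((159-155)/59 + 4)
  4/59 + 4 = 0.0677… + 4 = 4.0677…
  H = 60 × 4.0677… = 244.067…° → H = 244.1°
= HSL(244.1°, 41.8%, 72.4%)


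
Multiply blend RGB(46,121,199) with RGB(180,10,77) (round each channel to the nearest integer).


Multiply: C = A×B/255, rounded to nearest integer
R: 46×180/255 = 8280/255 ≈ 32.471 → 32
G: 121×10/255 = 1210/255 ≈ 4.745 → 5
B: 199×77/255 = 15323/255 ≈ 60.090 → 60
= RGB(32, 5, 60)


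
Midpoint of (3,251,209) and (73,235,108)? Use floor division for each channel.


Midpoint: each channel = ⌊(C₁+C₂)/2⌋
R: ⌊(3+73)/2⌋ = 38
G: ⌊(251+235)/2⌋ = 243
B: ⌊(209+108)/2⌋ = 158
= RGB(38, 243, 158)


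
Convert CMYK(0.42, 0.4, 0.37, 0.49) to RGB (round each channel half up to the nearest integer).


R = 255 × (1-C) × (1-K) = 255 × 0.58 × 0.51 = 75.429 → 75
G = 255 × (1-M) × (1-K) = 255 × 0.60 × 0.51 = 78.03 → 78
B = 255 × (1-Y) × (1-K) = 255 × 0.63 × 0.51 = 81.9315 → 82
= RGB(75, 78, 82)


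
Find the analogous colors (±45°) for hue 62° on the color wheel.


Base hue: 62°
Left analog: (62 - 45) mod 360 = 17°
Right analog: (62 + 45) mod 360 = 107°
Analogous hues = 17° and 107°


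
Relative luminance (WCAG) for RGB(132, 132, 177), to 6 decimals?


Linearize each channel (sRGB transfer function): c = v/255; c_lin = c/12.92 if c ≤ 0.04045, else ((c+0.055)/1.055)^2.4
  R: 132/255 ≈ 0.517647 > 0.04045 → ((0.517647+0.055)/1.055)^2.4 ≈ 0.230740
  G: 132/255 ≈ 0.517647 > 0.04045 → ((0.517647+0.055)/1.055)^2.4 ≈ 0.230740
  B: 177/255 ≈ 0.694118 > 0.04045 → ((0.694118+0.055)/1.055)^2.4 ≈ 0.439657
R_lin = 0.230740, G_lin = 0.230740, B_lin = 0.439657
L = 0.2126×R + 0.7152×G + 0.0722×B
L = 0.2126×0.230740 + 0.7152×0.230740 + 0.0722×0.439657
L ≈ 0.245824


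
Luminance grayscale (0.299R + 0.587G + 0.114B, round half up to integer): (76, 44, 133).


Gray = 0.299×R + 0.587×G + 0.114×B
Gray = 0.299×76 + 0.587×44 + 0.114×133
Gray = 22.724 + 25.828 + 15.162
Gray = 63.714 → round half up → 64
Gray = 64


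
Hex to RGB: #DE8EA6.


DE → 222 (R)
8E → 142 (G)
A6 → 166 (B)
= RGB(222, 142, 166)


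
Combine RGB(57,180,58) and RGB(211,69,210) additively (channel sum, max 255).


Additive: each channel = min(255, C₁+C₂)
R: 57+211 = 268 → 255
G: 180+69 = 249 → 249
B: 58+210 = 268 → 255
= RGB(255, 249, 255)


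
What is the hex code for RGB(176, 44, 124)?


R = 176 → B0 (hex)
G = 44 → 2C (hex)
B = 124 → 7C (hex)
Hex = #B02C7C


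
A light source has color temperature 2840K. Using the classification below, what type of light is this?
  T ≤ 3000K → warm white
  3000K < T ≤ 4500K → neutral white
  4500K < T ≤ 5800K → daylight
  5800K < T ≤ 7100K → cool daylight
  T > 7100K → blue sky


Temperature: 2840K
2840K ≤ 3000K → warm white
Classification: warm white


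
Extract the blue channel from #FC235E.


Color: #FC235E
R = FC = 252
G = 23 = 35
B = 5E = 94
Blue = 94


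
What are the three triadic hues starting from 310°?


Triadic: equally spaced at 120° intervals
H1 = 310°
H2 = (310 + 120) mod 360 = 70°
H3 = (310 + 240) mod 360 = 190°
Triadic = 310°, 70°, 190°


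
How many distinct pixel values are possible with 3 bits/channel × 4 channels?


Total bits = 3 bits/channel × 4 channels = 12 bits
Distinct pixel values = 2^12
= 4,096 pixel values


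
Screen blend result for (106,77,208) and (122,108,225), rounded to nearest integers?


Screen: C = 255 - (255-A)×(255-B)/255, rounded to nearest integer
R: 255 - (255-106)×(255-122)/255 = 255 - 19817/255 ≈ 255 - 77.714 = 177.286 → 177
G: 255 - (255-77)×(255-108)/255 = 255 - 26166/255 ≈ 255 - 102.612 = 152.388 → 152
B: 255 - (255-208)×(255-225)/255 = 255 - 1410/255 ≈ 255 - 5.529 = 249.471 → 249
= RGB(177, 152, 249)


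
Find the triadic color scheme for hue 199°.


Triadic: equally spaced at 120° intervals
H1 = 199°
H2 = (199 + 120) mod 360 = 319°
H3 = (199 + 240) mod 360 = 79°
Triadic = 199°, 319°, 79°


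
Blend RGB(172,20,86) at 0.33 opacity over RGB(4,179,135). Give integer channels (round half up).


C = α×F + (1-α)×B, with 1-α = 0.67
R: 0.33×172 + 0.67×4 = 56.76 + 2.68 = 59.44 → 59
G: 0.33×20 + 0.67×179 = 6.60 + 119.93 = 126.53 → 127
B: 0.33×86 + 0.67×135 = 28.38 + 90.45 = 118.83 → 119
= RGB(59, 127, 119)


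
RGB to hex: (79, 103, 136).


R = 79 → 4F (hex)
G = 103 → 67 (hex)
B = 136 → 88 (hex)
Hex = #4F6788


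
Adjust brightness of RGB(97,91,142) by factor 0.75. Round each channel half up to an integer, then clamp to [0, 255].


Multiply each channel by 0.75, round half up, clamp to [0, 255]
R: 97×0.75 = 72.75 → round → 73
G: 91×0.75 = 68.25 → round → 68
B: 142×0.75 = 106.5 → round → 107
= RGB(73, 68, 107)


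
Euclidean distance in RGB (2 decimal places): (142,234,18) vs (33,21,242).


d = √[(R₁-R₂)² + (G₁-G₂)² + (B₁-B₂)²]
d = √[(142-33)² + (234-21)² + (18-242)²]
d = √[11881 + 45369 + 50176]
d = √107426
d ≈ 327.76


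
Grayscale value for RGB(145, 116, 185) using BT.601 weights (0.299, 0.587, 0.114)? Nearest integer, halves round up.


Gray = 0.299×R + 0.587×G + 0.114×B
Gray = 0.299×145 + 0.587×116 + 0.114×185
Gray = 43.355 + 68.092 + 21.090
Gray = 132.537 → round half up → 133
Gray = 133


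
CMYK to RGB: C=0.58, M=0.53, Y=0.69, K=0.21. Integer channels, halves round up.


R = 255 × (1-C) × (1-K) = 255 × 0.42 × 0.79 = 84.609 → 85
G = 255 × (1-M) × (1-K) = 255 × 0.47 × 0.79 = 94.6815 → 95
B = 255 × (1-Y) × (1-K) = 255 × 0.31 × 0.79 = 62.4495 → 62
= RGB(85, 95, 62)


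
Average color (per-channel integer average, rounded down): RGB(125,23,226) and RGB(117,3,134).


Midpoint: each channel = ⌊(C₁+C₂)/2⌋
R: ⌊(125+117)/2⌋ = 121
G: ⌊(23+3)/2⌋ = 13
B: ⌊(226+134)/2⌋ = 180
= RGB(121, 13, 180)


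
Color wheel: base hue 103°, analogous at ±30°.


Base hue: 103°
Left analog: (103 - 30) mod 360 = 73°
Right analog: (103 + 30) mod 360 = 133°
Analogous hues = 73° and 133°


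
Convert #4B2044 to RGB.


4B → 75 (R)
20 → 32 (G)
44 → 68 (B)
= RGB(75, 32, 68)


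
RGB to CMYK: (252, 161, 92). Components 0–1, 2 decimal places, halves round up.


R'=252/255≈0.9882, G'=161/255≈0.6314, B'=92/255≈0.3608
K = 1 - max(R',G',B') = 1 - 252/255 = 3/255 = 0.01176… → 0.01
(1-R'-K)/(1-K) simplifies to (max-R)/max with max = 252:
C = (252-252)/252 = 0/252 = 0 → 0.00
M = (252-161)/252 = 91/252 = 0.36111… → 0.36
Y = (252-92)/252 = 160/252 = 0.63492… → 0.63
= CMYK(0.00, 0.36, 0.63, 0.01)


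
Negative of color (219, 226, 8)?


Invert: (255-R, 255-G, 255-B)
R: 255-219 = 36
G: 255-226 = 29
B: 255-8 = 247
= RGB(36, 29, 247)


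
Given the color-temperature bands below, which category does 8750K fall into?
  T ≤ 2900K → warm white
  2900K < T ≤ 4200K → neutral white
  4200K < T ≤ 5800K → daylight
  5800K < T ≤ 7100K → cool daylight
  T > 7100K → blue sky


Temperature: 8750K
8750K > 7100K → blue sky
Classification: blue sky


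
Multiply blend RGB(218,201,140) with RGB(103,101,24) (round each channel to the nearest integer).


Multiply: C = A×B/255, rounded to nearest integer
R: 218×103/255 = 22454/255 ≈ 88.055 → 88
G: 201×101/255 = 20301/255 ≈ 79.612 → 80
B: 140×24/255 = 3360/255 ≈ 13.176 → 13
= RGB(88, 80, 13)


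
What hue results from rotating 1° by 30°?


New hue = (H + rotation) mod 360
New hue = (1 + 30) mod 360
= 31 mod 360
= 31°


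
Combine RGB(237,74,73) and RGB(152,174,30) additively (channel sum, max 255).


Additive: each channel = min(255, C₁+C₂)
R: 237+152 = 389 → 255
G: 74+174 = 248 → 248
B: 73+30 = 103 → 103
= RGB(255, 248, 103)


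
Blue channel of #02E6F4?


Color: #02E6F4
R = 02 = 2
G = E6 = 230
B = F4 = 244
Blue = 244


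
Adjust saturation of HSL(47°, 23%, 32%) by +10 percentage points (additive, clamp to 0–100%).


Original S = 23%
Adjustment = +10 percentage points
New S = 23 + (10) = 33
Clamp to [0, 100] → 33
= HSL(47°, 33%, 32%)


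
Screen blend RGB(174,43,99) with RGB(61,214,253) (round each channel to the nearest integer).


Screen: C = 255 - (255-A)×(255-B)/255, rounded to nearest integer
R: 255 - (255-174)×(255-61)/255 = 255 - 15714/255 ≈ 255 - 61.624 = 193.376 → 193
G: 255 - (255-43)×(255-214)/255 = 255 - 8692/255 ≈ 255 - 34.086 = 220.914 → 221
B: 255 - (255-99)×(255-253)/255 = 255 - 312/255 ≈ 255 - 1.224 = 253.776 → 254
= RGB(193, 221, 254)


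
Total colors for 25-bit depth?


Colors = 2^bits = 2^25
= 33,554,432 colors


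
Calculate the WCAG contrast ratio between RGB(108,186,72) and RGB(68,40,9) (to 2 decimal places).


Linearize each sRGB channel c=v/255: c/12.92 if c ≤ 0.04045 else ((c+0.055)/1.055)^2.4
L = 0.2126×R_lin + 0.7152×G_lin + 0.0722×B_lin
Color 1 (108,186,72):
  R=108: 108/255≈0.4235 > 0.04045 → ((0.4235+0.055)/1.055)^2.4 ≈ 0.14996
  G=186: 186/255≈0.7294 > 0.04045 → ((0.7294+0.055)/1.055)^2.4 ≈ 0.49102
  B=72: 72/255≈0.2824 > 0.04045 → ((0.2824+0.055)/1.055)^2.4 ≈ 0.06480
  L1 = 0.2126×0.14996 + 0.7152×0.49102 + 0.0722×0.06480 ≈ 0.38774
Color 2 (68,40,9):
  R=68: 68/255≈0.2667 > 0.04045 → ((0.2667+0.055)/1.055)^2.4 ≈ 0.05781
  G=40: 40/255≈0.1569 > 0.04045 → ((0.1569+0.055)/1.055)^2.4 ≈ 0.02122
  B=9: 9/255≈0.0353 ≤ 0.04045 → 0.0353/12.92 ≈ 0.00273
  L2 = 0.2126×0.05781 + 0.7152×0.02122 + 0.0722×0.00273 ≈ 0.02766
Lighter = 0.38774, Darker = 0.02766
Ratio = (L_lighter + 0.05) / (L_darker + 0.05)
Ratio = (0.38774 + 0.05) / (0.02766 + 0.05) = 0.43774 / 0.07766 ≈ 5.6364
Ratio ≈ 5.64:1


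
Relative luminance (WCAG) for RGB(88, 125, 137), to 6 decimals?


Linearize each channel (sRGB transfer function): c = v/255; c_lin = c/12.92 if c ≤ 0.04045, else ((c+0.055)/1.055)^2.4
  R: 88/255 ≈ 0.345098 > 0.04045 → ((0.345098+0.055)/1.055)^2.4 ≈ 0.097587
  G: 125/255 ≈ 0.490196 > 0.04045 → ((0.490196+0.055)/1.055)^2.4 ≈ 0.205079
  B: 137/255 ≈ 0.537255 > 0.04045 → ((0.537255+0.055)/1.055)^2.4 ≈ 0.250158
R_lin = 0.097587, G_lin = 0.205079, B_lin = 0.250158
L = 0.2126×R + 0.7152×G + 0.0722×B
L = 0.2126×0.097587 + 0.7152×0.205079 + 0.0722×0.250158
L ≈ 0.185481


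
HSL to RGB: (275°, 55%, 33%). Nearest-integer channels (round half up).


H=275°, S=0.55, L=0.33
C = (1-|2L-1|)×S = (1-|-0.34|)×0.55 = 0.363
H' = H/60 = 275/60 ≈ 4.5833; X = C×(1-|H' mod 2 - 1|) = 0.21175
m = L - C/2 = 0.33 - 0.1815 = 0.1485
Sector ⌊H'⌋ = 4 → (R',G',B') = (0.21175, 0.0, 0.363)
RGB = ((R'+m)×255, (G'+m)×255, (B'+m)×255) = (91.86375, 37.8675, 130.4325)
Round half up → RGB(92, 38, 130)


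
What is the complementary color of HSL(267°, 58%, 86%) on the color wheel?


Complement = opposite side of color wheel = hue + 180°
H' = (267 + 180) mod 360 = 87°
S and L unchanged.
= HSL(87°, 58%, 86%)


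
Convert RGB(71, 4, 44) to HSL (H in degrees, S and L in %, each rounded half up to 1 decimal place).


Normalize: R'=71/255≈0.2784, G'=4/255≈0.0157, B'=44/255≈0.1725
Max=71/255, Min=4/255, Δ=Max-Min=67/255
L = (Max+Min)/2 = (71+4)/510 = 75/510 = 0.14705… → L = 14.7%
L ≤ 0.5 → S = Δ/(Max+Min) = 67/(71+4) = 67/75 = 0.89333… → S = 89.3%
(the 1/255 factors cancel in S and H, so raw channel differences can be used)
Max is R' → H = 60 × (((G-B)/Δ) mod 6) = 60 × (((4-44)/67) mod 6)
  (-40)/67 = -0.5970…; negative, so add 6 → 5.4029…
  H = 60 × 5.4029… = 324.179…° → H = 324.2°
= HSL(324.2°, 89.3%, 14.7%)


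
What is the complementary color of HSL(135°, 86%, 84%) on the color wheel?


Complement = opposite side of color wheel = hue + 180°
H' = (135 + 180) mod 360 = 315°
S and L unchanged.
= HSL(315°, 86%, 84%)


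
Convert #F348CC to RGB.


F3 → 243 (R)
48 → 72 (G)
CC → 204 (B)
= RGB(243, 72, 204)


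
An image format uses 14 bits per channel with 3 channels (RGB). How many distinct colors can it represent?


Total bits = 14 bits/channel × 3 channels = 42 bits
Distinct colors = 2^42
= 4,398,046,511,104 colors


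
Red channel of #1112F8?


Color: #1112F8
R = 11 = 17
G = 12 = 18
B = F8 = 248
Red = 17


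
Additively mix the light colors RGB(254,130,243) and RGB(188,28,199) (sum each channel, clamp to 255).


Additive: each channel = min(255, C₁+C₂)
R: 254+188 = 442 → 255
G: 130+28 = 158 → 158
B: 243+199 = 442 → 255
= RGB(255, 158, 255)


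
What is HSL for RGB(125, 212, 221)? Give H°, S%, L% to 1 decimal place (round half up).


Normalize: R'=125/255≈0.4902, G'=212/255≈0.8314, B'=221/255≈0.8667
Max=221/255, Min=125/255, Δ=Max-Min=96/255
L = (Max+Min)/2 = (221+125)/510 = 346/510 = 0.67843… → L = 67.8%
L > 0.5 → S = Δ/(2-Max-Min) = 96/(510-221-125) = 96/164 = 0.58536… → S = 58.5%
(the 1/255 factors cancel in S and H, so raw channel differences can be used)
Max is B' → H = 60 × ((R-G)/Δ + 4) = 60 × ((125-212)/96 + 4)
  -87/96 + 4 = -0.9062… + 4 = 3.0937…
  H = 60 × 3.0937… = 185.625° → H = 185.6°
= HSL(185.6°, 58.5%, 67.8%)
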